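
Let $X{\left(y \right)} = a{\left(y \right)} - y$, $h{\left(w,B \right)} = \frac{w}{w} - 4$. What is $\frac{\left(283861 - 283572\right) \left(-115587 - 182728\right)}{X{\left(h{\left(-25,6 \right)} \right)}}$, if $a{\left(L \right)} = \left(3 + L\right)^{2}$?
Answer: $- \frac{86213035}{3} \approx -2.8738 \cdot 10^{7}$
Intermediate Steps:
$h{\left(w,B \right)} = -3$ ($h{\left(w,B \right)} = 1 - 4 = -3$)
$X{\left(y \right)} = \left(3 + y\right)^{2} - y$
$\frac{\left(283861 - 283572\right) \left(-115587 - 182728\right)}{X{\left(h{\left(-25,6 \right)} \right)}} = \frac{\left(283861 - 283572\right) \left(-115587 - 182728\right)}{\left(3 - 3\right)^{2} - -3} = \frac{289 \left(-115587 - 182728\right)}{0^{2} + 3} = \frac{289 \left(-115587 - 182728\right)}{0 + 3} = \frac{289 \left(-298315\right)}{3} = \left(-86213035\right) \frac{1}{3} = - \frac{86213035}{3}$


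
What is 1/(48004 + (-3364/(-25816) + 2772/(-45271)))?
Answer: 292179034/14025782530559 ≈ 2.0832e-5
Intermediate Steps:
1/(48004 + (-3364/(-25816) + 2772/(-45271))) = 1/(48004 + (-3364*(-1/25816) + 2772*(-1/45271))) = 1/(48004 + (841/6454 - 2772/45271)) = 1/(48004 + 20182423/292179034) = 1/(14025782530559/292179034) = 292179034/14025782530559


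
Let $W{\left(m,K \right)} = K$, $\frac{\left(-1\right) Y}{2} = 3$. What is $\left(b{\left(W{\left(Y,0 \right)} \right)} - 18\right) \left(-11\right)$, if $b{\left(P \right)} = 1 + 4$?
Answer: $143$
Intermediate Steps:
$Y = -6$ ($Y = \left(-2\right) 3 = -6$)
$b{\left(P \right)} = 5$
$\left(b{\left(W{\left(Y,0 \right)} \right)} - 18\right) \left(-11\right) = \left(5 - 18\right) \left(-11\right) = \left(-13\right) \left(-11\right) = 143$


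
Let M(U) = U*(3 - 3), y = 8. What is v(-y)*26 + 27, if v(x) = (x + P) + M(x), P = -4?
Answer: -285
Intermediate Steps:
M(U) = 0 (M(U) = U*0 = 0)
v(x) = -4 + x (v(x) = (x - 4) + 0 = (-4 + x) + 0 = -4 + x)
v(-y)*26 + 27 = (-4 - 1*8)*26 + 27 = (-4 - 8)*26 + 27 = -12*26 + 27 = -312 + 27 = -285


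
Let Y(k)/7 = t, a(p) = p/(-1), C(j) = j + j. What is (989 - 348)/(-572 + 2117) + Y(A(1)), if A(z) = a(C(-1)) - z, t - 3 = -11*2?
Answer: -204844/1545 ≈ -132.59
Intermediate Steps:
C(j) = 2*j
a(p) = -p (a(p) = p*(-1) = -p)
t = -19 (t = 3 - 11*2 = 3 - 22 = -19)
A(z) = 2 - z (A(z) = -2*(-1) - z = -1*(-2) - z = 2 - z)
Y(k) = -133 (Y(k) = 7*(-19) = -133)
(989 - 348)/(-572 + 2117) + Y(A(1)) = (989 - 348)/(-572 + 2117) - 133 = 641/1545 - 133 = -204844/1545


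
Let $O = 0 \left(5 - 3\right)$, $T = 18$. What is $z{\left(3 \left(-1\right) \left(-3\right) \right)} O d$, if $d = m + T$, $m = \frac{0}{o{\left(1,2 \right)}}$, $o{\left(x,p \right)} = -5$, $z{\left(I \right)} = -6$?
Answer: $0$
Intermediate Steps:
$m = 0$ ($m = \frac{0}{-5} = 0 \left(- \frac{1}{5}\right) = 0$)
$O = 0$ ($O = 0 \cdot 2 = 0$)
$d = 18$ ($d = 0 + 18 = 18$)
$z{\left(3 \left(-1\right) \left(-3\right) \right)} O d = \left(-6\right) 0 \cdot 18 = 0 \cdot 18 = 0$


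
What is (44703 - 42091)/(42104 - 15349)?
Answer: 2612/26755 ≈ 0.097627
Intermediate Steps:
(44703 - 42091)/(42104 - 15349) = 2612/26755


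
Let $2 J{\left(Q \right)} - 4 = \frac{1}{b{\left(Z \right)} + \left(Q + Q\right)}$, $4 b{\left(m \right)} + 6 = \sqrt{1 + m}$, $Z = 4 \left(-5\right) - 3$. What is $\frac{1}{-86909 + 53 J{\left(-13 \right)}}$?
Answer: $- \frac{526118813}{45669197391947} + \frac{53 i \sqrt{22}}{45669197391947} \approx -1.152 \cdot 10^{-5} + 5.4433 \cdot 10^{-12} i$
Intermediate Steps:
$Z = -23$ ($Z = -20 - 3 = -23$)
$b{\left(m \right)} = - \frac{3}{2} + \frac{\sqrt{1 + m}}{4}$
$J{\left(Q \right)} = 2 + \frac{1}{2 \left(- \frac{3}{2} + 2 Q + \frac{i \sqrt{22}}{4}\right)}$ ($J{\left(Q \right)} = 2 + \frac{1}{2 \left(\left(- \frac{3}{2} + \frac{\sqrt{1 - 23}}{4}\right) + \left(Q + Q\right)\right)} = 2 + \frac{1}{2 \left(\left(- \frac{3}{2} + \frac{\sqrt{-22}}{4}\right) + 2 Q\right)} = 2 + \frac{1}{2 \left(\left(- \frac{3}{2} + \frac{i \sqrt{22}}{4}\right) + 2 Q\right)} = 2 + \frac{1}{2 \left(- \frac{3}{2} + 2 Q + \frac{i \sqrt{22}}{4}\right)}$)
$\frac{1}{-86909 + 53 J{\left(-13 \right)}} = \frac{1}{-86909 + 53 \frac{2 \left(-5 + 8 \left(-13\right) + i \sqrt{22}\right)}{-6 + 8 \left(-13\right) + i \sqrt{22}}} = \frac{1}{-86909 + 53 \frac{2 \left(-5 - 104 + i \sqrt{22}\right)}{-6 - 104 + i \sqrt{22}}} = \frac{1}{-86909 + 53 \frac{2 \left(-109 + i \sqrt{22}\right)}{-110 + i \sqrt{22}}} = \frac{1}{-86909 + \frac{106 \left(-109 + i \sqrt{22}\right)}{-110 + i \sqrt{22}}}$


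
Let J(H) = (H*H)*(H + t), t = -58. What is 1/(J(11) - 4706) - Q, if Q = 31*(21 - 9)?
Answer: -3866197/10393 ≈ -372.00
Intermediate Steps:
J(H) = H**2*(-58 + H) (J(H) = (H*H)*(H - 58) = H**2*(-58 + H))
Q = 372 (Q = 31*12 = 372)
1/(J(11) - 4706) - Q = 1/(11**2*(-58 + 11) - 4706) - 1*372 = 1/(121*(-47) - 4706) - 372 = 1/(-5687 - 4706) - 372 = 1/(-10393) - 372 = -1/10393 - 372 = -3866197/10393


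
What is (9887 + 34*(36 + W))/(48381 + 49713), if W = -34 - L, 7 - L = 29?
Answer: 10703/98094 ≈ 0.10911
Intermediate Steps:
L = -22 (L = 7 - 1*29 = 7 - 29 = -22)
W = -12 (W = -34 - 1*(-22) = -34 + 22 = -12)
(9887 + 34*(36 + W))/(48381 + 49713) = (9887 + 34*(36 - 12))/(48381 + 49713) = (9887 + 34*24)/98094 = (9887 + 816)*(1/98094) = 10703*(1/98094) = 10703/98094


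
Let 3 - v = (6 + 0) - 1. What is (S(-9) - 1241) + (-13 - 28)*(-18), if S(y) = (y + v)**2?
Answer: -382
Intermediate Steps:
v = -2 (v = 3 - ((6 + 0) - 1) = 3 - (6 - 1) = 3 - 1*5 = 3 - 5 = -2)
S(y) = (-2 + y)**2 (S(y) = (y - 2)**2 = (-2 + y)**2)
(S(-9) - 1241) + (-13 - 28)*(-18) = ((-2 - 9)**2 - 1241) + (-13 - 28)*(-18) = ((-11)**2 - 1241) - 41*(-18) = (121 - 1241) + 738 = -1120 + 738 = -382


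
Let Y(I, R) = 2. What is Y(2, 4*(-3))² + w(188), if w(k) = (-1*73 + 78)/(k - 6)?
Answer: 733/182 ≈ 4.0275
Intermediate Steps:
w(k) = 5/(-6 + k) (w(k) = (-73 + 78)/(-6 + k) = 5/(-6 + k))
Y(2, 4*(-3))² + w(188) = 2² + 5/(-6 + 188) = 4 + 5/182 = 733/182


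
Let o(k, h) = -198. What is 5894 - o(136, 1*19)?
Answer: 6092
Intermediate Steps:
5894 - o(136, 1*19) = 5894 - 1*(-198) = 5894 + 198 = 6092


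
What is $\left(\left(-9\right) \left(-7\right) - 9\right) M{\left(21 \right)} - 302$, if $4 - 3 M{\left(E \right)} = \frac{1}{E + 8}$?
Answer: $- \frac{6688}{29} \approx -230.62$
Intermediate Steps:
$M{\left(E \right)} = \frac{4}{3} - \frac{1}{3 \left(8 + E\right)}$ ($M{\left(E \right)} = \frac{4}{3} - \frac{1}{3 \left(E + 8\right)} = \frac{4}{3} - \frac{1}{3 \left(8 + E\right)}$)
$\left(\left(-9\right) \left(-7\right) - 9\right) M{\left(21 \right)} - 302 = \left(\left(-9\right) \left(-7\right) - 9\right) \frac{31 + 4 \cdot 21}{3 \left(8 + 21\right)} - 302 = \left(63 - 9\right) \frac{31 + 84}{3 \cdot 29} - 302 = 54 \cdot \frac{1}{3} \cdot \frac{1}{29} \cdot 115 - 302 = 54 \cdot \frac{115}{87} - 302 = \frac{2070}{29} - 302 = - \frac{6688}{29}$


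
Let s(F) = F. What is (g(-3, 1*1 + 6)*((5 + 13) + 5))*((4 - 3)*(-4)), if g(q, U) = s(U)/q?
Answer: 644/3 ≈ 214.67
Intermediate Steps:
g(q, U) = U/q
(g(-3, 1*1 + 6)*((5 + 13) + 5))*((4 - 3)*(-4)) = (((1*1 + 6)/(-3))*((5 + 13) + 5))*((4 - 3)*(-4)) = (((1 + 6)*(-⅓))*(18 + 5))*(1*(-4)) = ((7*(-⅓))*23)*(-4) = -7/3*23*(-4) = -161/3*(-4) = 644/3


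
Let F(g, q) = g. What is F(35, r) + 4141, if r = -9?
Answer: 4176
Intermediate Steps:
F(35, r) + 4141 = 35 + 4141 = 4176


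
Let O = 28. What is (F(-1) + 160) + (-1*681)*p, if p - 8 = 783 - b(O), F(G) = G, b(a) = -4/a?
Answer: -3770265/7 ≈ -5.3861e+5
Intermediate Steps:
p = 5538/7 (p = 8 + (783 - (-4)/28) = 8 + (783 - 1*(-⅐)) = 8 + (783 + ⅐) = 8 + 5482/7 = 5538/7 ≈ 791.14)
(F(-1) + 160) + (-1*681)*p = (-1 + 160) - 1*681*(5538/7) = 159 - 681*5538/7 = 159 - 3771378/7 = -3770265/7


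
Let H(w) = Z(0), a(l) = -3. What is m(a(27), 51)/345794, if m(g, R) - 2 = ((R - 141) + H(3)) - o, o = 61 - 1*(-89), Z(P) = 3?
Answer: -235/345794 ≈ -0.00067960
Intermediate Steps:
o = 150 (o = 61 + 89 = 150)
H(w) = 3
m(g, R) = -286 + R (m(g, R) = 2 + (((R - 141) + 3) - 1*150) = 2 + (((-141 + R) + 3) - 150) = 2 + ((-138 + R) - 150) = 2 + (-288 + R) = -286 + R)
m(a(27), 51)/345794 = (-286 + 51)/345794 = -235*1/345794 = -235/345794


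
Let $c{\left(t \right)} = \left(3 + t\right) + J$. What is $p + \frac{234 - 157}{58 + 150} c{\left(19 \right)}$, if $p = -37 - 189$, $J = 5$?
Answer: $- \frac{44929}{208} \approx -216.0$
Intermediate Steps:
$p = -226$
$c{\left(t \right)} = 8 + t$ ($c{\left(t \right)} = \left(3 + t\right) + 5 = 8 + t$)
$p + \frac{234 - 157}{58 + 150} c{\left(19 \right)} = -226 + \frac{234 - 157}{58 + 150} \left(8 + 19\right) = -226 + \frac{77}{208} \cdot 27 = -226 + \frac{2079}{208} = - \frac{44929}{208}$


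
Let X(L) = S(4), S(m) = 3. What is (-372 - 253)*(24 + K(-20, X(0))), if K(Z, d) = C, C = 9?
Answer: -20625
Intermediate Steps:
X(L) = 3
K(Z, d) = 9
(-372 - 253)*(24 + K(-20, X(0))) = (-372 - 253)*(24 + 9) = -625*33 = -20625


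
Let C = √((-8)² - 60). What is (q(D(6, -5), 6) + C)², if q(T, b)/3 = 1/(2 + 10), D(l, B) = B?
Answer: 81/16 ≈ 5.0625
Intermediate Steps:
C = 2 (C = √(64 - 60) = √4 = 2)
q(T, b) = ¼ (q(T, b) = 3/(2 + 10) = 3/12 = 3*(1/12) = ¼)
(q(D(6, -5), 6) + C)² = (¼ + 2)² = (9/4)² = 81/16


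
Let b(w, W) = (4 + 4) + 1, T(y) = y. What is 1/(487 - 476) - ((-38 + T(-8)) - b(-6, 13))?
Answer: 606/11 ≈ 55.091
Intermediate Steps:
b(w, W) = 9 (b(w, W) = 8 + 1 = 9)
1/(487 - 476) - ((-38 + T(-8)) - b(-6, 13)) = 1/(487 - 476) - ((-38 - 8) - 1*9) = 1/11 - (-46 - 9) = 1/11 - 1*(-55) = 1/11 + 55 = 606/11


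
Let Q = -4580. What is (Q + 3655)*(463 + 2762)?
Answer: -2983125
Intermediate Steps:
(Q + 3655)*(463 + 2762) = (-4580 + 3655)*(463 + 2762) = -925*3225 = -2983125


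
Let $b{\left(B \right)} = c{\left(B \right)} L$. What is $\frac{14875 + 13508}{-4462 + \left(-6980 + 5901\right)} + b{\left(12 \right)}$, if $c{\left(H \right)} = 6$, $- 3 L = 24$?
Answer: $- \frac{98117}{1847} \approx -53.122$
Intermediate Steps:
$L = -8$ ($L = \left(- \frac{1}{3}\right) 24 = -8$)
$b{\left(B \right)} = -48$ ($b{\left(B \right)} = 6 \left(-8\right) = -48$)
$\frac{14875 + 13508}{-4462 + \left(-6980 + 5901\right)} + b{\left(12 \right)} = \frac{14875 + 13508}{-4462 + \left(-6980 + 5901\right)} - 48 = \frac{28383}{-4462 - 1079} - 48 = \frac{28383}{-5541} - 48 = 28383 \left(- \frac{1}{5541}\right) - 48 = - \frac{9461}{1847} - 48 = - \frac{98117}{1847}$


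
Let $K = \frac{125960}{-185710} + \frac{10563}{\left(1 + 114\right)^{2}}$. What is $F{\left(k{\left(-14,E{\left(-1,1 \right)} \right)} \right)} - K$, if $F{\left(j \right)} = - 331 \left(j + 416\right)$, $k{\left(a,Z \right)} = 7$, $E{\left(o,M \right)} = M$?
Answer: $- \frac{34387428902548}{245601475} \approx -1.4001 \cdot 10^{5}$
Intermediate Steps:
$F{\left(j \right)} = -137696 - 331 j$ ($F{\left(j \right)} = - 331 \left(416 + j\right) = -137696 - 331 j$)
$K = \frac{29583373}{245601475}$ ($K = 125960 \left(- \frac{1}{185710}\right) + \frac{10563}{115^{2}} = - \frac{12596}{18571} + \frac{10563}{13225} = \frac{29583373}{245601475} \approx 0.12045$)
$F{\left(k{\left(-14,E{\left(-1,1 \right)} \right)} \right)} - K = \left(-137696 - 2317\right) - \frac{29583373}{245601475} = -140013 - \frac{29583373}{245601475} = - \frac{34387428902548}{245601475}$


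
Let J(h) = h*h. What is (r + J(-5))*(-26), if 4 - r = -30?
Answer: -1534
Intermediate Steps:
r = 34 (r = 4 - 1*(-30) = 4 + 30 = 34)
J(h) = h**2
(r + J(-5))*(-26) = (34 + (-5)**2)*(-26) = (34 + 25)*(-26) = 59*(-26) = -1534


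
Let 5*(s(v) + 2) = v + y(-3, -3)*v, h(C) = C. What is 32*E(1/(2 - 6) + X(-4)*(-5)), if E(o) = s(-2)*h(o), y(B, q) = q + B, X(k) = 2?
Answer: 0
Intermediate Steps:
y(B, q) = B + q
s(v) = -2 - v (s(v) = -2 + (v + (-3 - 3)*v)/5 = -2 + (v - 6*v)/5 = -2 + (-5*v)/5 = -2 - v)
E(o) = 0 (E(o) = (-2 - 1*(-2))*o = (-2 + 2)*o = 0*o = 0)
32*E(1/(2 - 6) + X(-4)*(-5)) = 32*0 = 0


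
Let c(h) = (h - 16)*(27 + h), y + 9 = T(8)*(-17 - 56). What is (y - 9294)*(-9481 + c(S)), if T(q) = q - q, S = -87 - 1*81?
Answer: -153155289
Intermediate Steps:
S = -168 (S = -87 - 81 = -168)
T(q) = 0
y = -9 (y = -9 + 0*(-17 - 56) = -9 + 0*(-73) = -9 + 0 = -9)
c(h) = (-16 + h)*(27 + h)
(y - 9294)*(-9481 + c(S)) = (-9 - 9294)*(-9481 + (-432 + (-168)² + 11*(-168))) = -9303*(-9481 + (-432 + 28224 - 1848)) = -9303*(-9481 + 25944) = -9303*16463 = -153155289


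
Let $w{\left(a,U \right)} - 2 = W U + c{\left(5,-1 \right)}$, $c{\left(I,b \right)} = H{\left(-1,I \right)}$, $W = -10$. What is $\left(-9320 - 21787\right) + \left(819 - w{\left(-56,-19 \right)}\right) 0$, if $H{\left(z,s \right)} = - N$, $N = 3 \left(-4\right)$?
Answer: $-31107$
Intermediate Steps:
$N = -12$
$H{\left(z,s \right)} = 12$ ($H{\left(z,s \right)} = \left(-1\right) \left(-12\right) = 12$)
$c{\left(I,b \right)} = 12$
$w{\left(a,U \right)} = 14 - 10 U$ ($w{\left(a,U \right)} = 2 - \left(-12 + 10 U\right) = 14 - 10 U$)
$\left(-9320 - 21787\right) + \left(819 - w{\left(-56,-19 \right)}\right) 0 = \left(-9320 - 21787\right) + \left(819 - \left(14 - -190\right)\right) 0 = -31107 + \left(819 - \left(14 + 190\right)\right) 0 = -31107 + \left(819 - 204\right) 0 = -31107 + 615 \cdot 0 = -31107 + 0 = -31107$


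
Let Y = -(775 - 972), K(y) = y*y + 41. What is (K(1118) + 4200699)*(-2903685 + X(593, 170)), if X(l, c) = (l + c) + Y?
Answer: -15821778659400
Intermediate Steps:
K(y) = 41 + y**2 (K(y) = y**2 + 41 = 41 + y**2)
Y = 197 (Y = -1*(-197) = 197)
X(l, c) = 197 + c + l (X(l, c) = (l + c) + 197 = (c + l) + 197 = 197 + c + l)
(K(1118) + 4200699)*(-2903685 + X(593, 170)) = ((41 + 1118**2) + 4200699)*(-2903685 + (197 + 170 + 593)) = ((41 + 1249924) + 4200699)*(-2903685 + 960) = (1249965 + 4200699)*(-2902725) = 5450664*(-2902725) = -15821778659400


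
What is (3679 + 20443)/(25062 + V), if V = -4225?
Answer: 24122/20837 ≈ 1.1577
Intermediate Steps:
(3679 + 20443)/(25062 + V) = (3679 + 20443)/(25062 - 4225) = 24122/20837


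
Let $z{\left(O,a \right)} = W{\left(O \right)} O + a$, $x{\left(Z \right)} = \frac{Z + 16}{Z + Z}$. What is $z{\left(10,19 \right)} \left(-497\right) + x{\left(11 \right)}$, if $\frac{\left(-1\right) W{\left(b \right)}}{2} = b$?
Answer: $\frac{1979081}{22} \approx 89958.0$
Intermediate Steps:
$W{\left(b \right)} = - 2 b$
$x{\left(Z \right)} = \frac{16 + Z}{2 Z}$
$z{\left(O,a \right)} = a - 2 O^{2}$ ($z{\left(O,a \right)} = - 2 O O + a = - 2 O^{2} + a = a - 2 O^{2}$)
$z{\left(10,19 \right)} \left(-497\right) + x{\left(11 \right)} = \left(19 - 2 \cdot 10^{2}\right) \left(-497\right) + \frac{16 + 11}{2 \cdot 11} = \left(19 - 200\right) \left(-497\right) + \frac{1}{2} \cdot \frac{1}{11} \cdot 27 = \left(19 - 200\right) \left(-497\right) + \frac{27}{22} = \left(-181\right) \left(-497\right) + \frac{27}{22} = 89957 + \frac{27}{22} = \frac{1979081}{22}$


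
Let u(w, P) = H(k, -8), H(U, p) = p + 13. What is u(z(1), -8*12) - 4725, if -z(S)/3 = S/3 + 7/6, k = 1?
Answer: -4720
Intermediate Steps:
H(U, p) = 13 + p
z(S) = -7/2 - S (z(S) = -3*(S/3 + 7/6) = -3*(7/6 + S/3) = -7/2 - S)
u(w, P) = 5 (u(w, P) = 13 - 8 = 5)
u(z(1), -8*12) - 4725 = 5 - 4725 = -4720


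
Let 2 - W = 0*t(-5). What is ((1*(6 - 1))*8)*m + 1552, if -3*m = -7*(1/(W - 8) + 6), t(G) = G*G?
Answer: 18868/9 ≈ 2096.4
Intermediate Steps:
t(G) = G²
W = 2 (W = 2 - 0*(-5)² = 2 - 0*25 = 2 - 1*0 = 2 + 0 = 2)
m = 245/18 (m = -(-7)*(1/(2 - 8) + 6)/3 = -(-7)*(1/(-6) + 6)/3 = -(-7)*(-⅙ + 6)/3 = -(-7)*35/(3*6) = -⅓*(-245/6) = 245/18 ≈ 13.611)
((1*(6 - 1))*8)*m + 1552 = ((1*(6 - 1))*8)*(245/18) + 1552 = ((1*5)*8)*(245/18) + 1552 = (5*8)*(245/18) + 1552 = 40*(245/18) + 1552 = 4900/9 + 1552 = 18868/9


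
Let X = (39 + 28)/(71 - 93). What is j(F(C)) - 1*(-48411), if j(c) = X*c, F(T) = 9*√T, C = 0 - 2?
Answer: 48411 - 603*I*√2/22 ≈ 48411.0 - 38.762*I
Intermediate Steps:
C = -2
X = -67/22 (X = 67/(-22) = 67*(-1/22) = -67/22 ≈ -3.0455)
j(c) = -67*c/22
j(F(C)) - 1*(-48411) = -603*√(-2)/22 - 1*(-48411) = -603*I*√2/22 + 48411 = 48411 - 603*I*√2/22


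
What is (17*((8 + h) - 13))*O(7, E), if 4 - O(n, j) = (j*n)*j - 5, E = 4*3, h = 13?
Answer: -135864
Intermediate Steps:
E = 12
O(n, j) = 9 - n*j² (O(n, j) = 4 - ((j*n)*j - 5) = 4 - (n*j² - 5) = 4 - (-5 + n*j²) = 4 + (5 - n*j²) = 9 - n*j²)
(17*((8 + h) - 13))*O(7, E) = (17*((8 + 13) - 13))*(9 - 1*7*12²) = (17*(21 - 13))*(9 - 1*7*144) = (17*8)*(9 - 1008) = 136*(-999) = -135864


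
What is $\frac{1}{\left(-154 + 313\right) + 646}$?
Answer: $\frac{1}{805} \approx 0.0012422$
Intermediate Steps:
$\frac{1}{\left(-154 + 313\right) + 646} = \frac{1}{159 + 646} = \frac{1}{805}$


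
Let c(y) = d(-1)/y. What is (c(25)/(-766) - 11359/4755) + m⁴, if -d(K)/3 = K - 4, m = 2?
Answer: 49573433/3642330 ≈ 13.610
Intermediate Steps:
d(K) = 12 - 3*K (d(K) = -3*(K - 4) = -3*(-4 + K) = 12 - 3*K)
c(y) = 15/y (c(y) = (12 - 3*(-1))/y = (12 + 3)/y = 15/y)
(c(25)/(-766) - 11359/4755) + m⁴ = ((15/25)/(-766) - 11359/4755) + 2⁴ = ((15*(1/25))*(-1/766) - 11359*1/4755) + 16 = ((⅗)*(-1/766) - 11359/4755) + 16 = (-3/3830 - 11359/4755) + 16 = -8703847/3642330 + 16 = 49573433/3642330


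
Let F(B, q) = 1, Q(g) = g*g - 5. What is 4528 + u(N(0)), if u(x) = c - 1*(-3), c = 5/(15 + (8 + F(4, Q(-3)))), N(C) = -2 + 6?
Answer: 108749/24 ≈ 4531.2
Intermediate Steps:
Q(g) = -5 + g² (Q(g) = g² - 5 = -5 + g²)
N(C) = 4
c = 5/24 (c = 5/(15 + (8 + 1)) = 5/(15 + 9) = 5/24 ≈ 0.20833)
u(x) = 77/24 (u(x) = 5/24 - 1*(-3) = 5/24 + 3 = 77/24)
4528 + u(N(0)) = 4528 + 77/24 = 108749/24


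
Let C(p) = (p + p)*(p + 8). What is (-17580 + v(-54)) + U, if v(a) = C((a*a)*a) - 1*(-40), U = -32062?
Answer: 49587253566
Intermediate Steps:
C(p) = 2*p*(8 + p) (C(p) = (2*p)*(8 + p) = 2*p*(8 + p))
v(a) = 40 + 2*a³*(8 + a³) (v(a) = 2*((a*a)*a)*(8 + (a*a)*a) - 1*(-40) = 2*(a²*a)*(8 + a²*a) + 40 = 2*a³*(8 + a³) + 40 = 40 + 2*a³*(8 + a³))
(-17580 + v(-54)) + U = (-17580 + (40 + 2*(-54)³*(8 + (-54)³))) - 32062 = (-17580 + (40 + 2*(-157464)*(8 - 157464))) - 32062 = (-17580 + (40 + 2*(-157464)*(-157456))) - 32062 = (-17580 + (40 + 49587303168)) - 32062 = (-17580 + 49587303208) - 32062 = 49587285628 - 32062 = 49587253566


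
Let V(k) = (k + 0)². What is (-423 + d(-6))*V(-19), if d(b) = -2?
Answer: -153425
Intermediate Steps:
V(k) = k²
(-423 + d(-6))*V(-19) = (-423 - 2)*(-19)² = -425*361 = -153425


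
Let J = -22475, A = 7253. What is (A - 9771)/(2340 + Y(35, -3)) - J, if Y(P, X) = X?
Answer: 52521557/2337 ≈ 22474.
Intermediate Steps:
(A - 9771)/(2340 + Y(35, -3)) - J = (7253 - 9771)/(2340 - 3) - 1*(-22475) = -2518/2337 + 22475 = 52521557/2337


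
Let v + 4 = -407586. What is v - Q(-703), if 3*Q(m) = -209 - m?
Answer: -1223264/3 ≈ -4.0775e+5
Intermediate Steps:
Q(m) = -209/3 - m/3 (Q(m) = (-209 - m)/3 = -209/3 - m/3)
v = -407590 (v = -4 - 407586 = -407590)
v - Q(-703) = -407590 - (-209/3 - ⅓*(-703)) = -407590 - (-209/3 + 703/3) = -407590 - 1*494/3 = -407590 - 494/3 = -1223264/3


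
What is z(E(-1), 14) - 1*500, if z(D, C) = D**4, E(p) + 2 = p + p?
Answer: -244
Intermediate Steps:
E(p) = -2 + 2*p (E(p) = -2 + (p + p) = -2 + 2*p)
z(E(-1), 14) - 1*500 = (-2 + 2*(-1))**4 - 1*500 = (-2 - 2)**4 - 500 = (-4)**4 - 500 = 256 - 500 = -244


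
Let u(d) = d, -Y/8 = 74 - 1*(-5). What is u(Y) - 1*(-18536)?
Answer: 17904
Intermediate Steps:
Y = -632 (Y = -8*(74 - 1*(-5)) = -8*(74 + 5) = -8*79 = -632)
u(Y) - 1*(-18536) = -632 - 1*(-18536) = -632 + 18536 = 17904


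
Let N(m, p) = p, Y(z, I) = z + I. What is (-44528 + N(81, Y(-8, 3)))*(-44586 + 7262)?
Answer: 1662149692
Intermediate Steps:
Y(z, I) = I + z
(-44528 + N(81, Y(-8, 3)))*(-44586 + 7262) = (-44528 + (3 - 8))*(-44586 + 7262) = (-44528 - 5)*(-37324) = -44533*(-37324) = 1662149692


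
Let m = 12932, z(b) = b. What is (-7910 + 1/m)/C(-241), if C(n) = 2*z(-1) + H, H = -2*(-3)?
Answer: -102292119/51728 ≈ -1977.5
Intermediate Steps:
H = 6
C(n) = 4 (C(n) = 2*(-1) + 6 = -2 + 6 = 4)
(-7910 + 1/m)/C(-241) = (-7910 + 1/12932)/4 = (-7910 + 1/12932)*(1/4) = -102292119/12932*1/4 = -102292119/51728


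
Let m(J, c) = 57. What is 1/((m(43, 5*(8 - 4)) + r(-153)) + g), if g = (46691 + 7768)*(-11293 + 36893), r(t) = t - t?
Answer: 1/1394150457 ≈ 7.1728e-10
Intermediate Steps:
r(t) = 0
g = 1394150400 (g = 54459*25600 = 1394150400)
1/((m(43, 5*(8 - 4)) + r(-153)) + g) = 1/((57 + 0) + 1394150400) = 1/(57 + 1394150400) = 1/1394150457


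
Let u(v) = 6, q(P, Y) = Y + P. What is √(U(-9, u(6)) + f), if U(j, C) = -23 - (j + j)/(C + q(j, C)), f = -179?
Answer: 14*I ≈ 14.0*I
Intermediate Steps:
q(P, Y) = P + Y
U(j, C) = -23 - 2*j/(j + 2*C) (U(j, C) = -23 - (j + j)/(C + (j + C)) = -23 - 2*j/(C + (C + j)) = -23 - 2*j/(j + 2*C))
√(U(-9, u(6)) + f) = √((-46*6 - 25*(-9))/(-9 + 2*6) - 179) = √((-276 + 225)/(-9 + 12) - 179) = √(-51/3 - 179) = √((⅓)*(-51) - 179) = √(-17 - 179) = √(-196) = 14*I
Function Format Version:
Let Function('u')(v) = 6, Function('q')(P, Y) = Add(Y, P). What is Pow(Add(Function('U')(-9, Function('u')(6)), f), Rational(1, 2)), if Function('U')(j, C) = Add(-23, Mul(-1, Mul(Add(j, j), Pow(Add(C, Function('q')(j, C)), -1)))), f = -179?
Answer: Mul(14, I) ≈ Mul(14.000, I)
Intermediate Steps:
Function('q')(P, Y) = Add(P, Y)
Function('U')(j, C) = Add(-23, Mul(-2, j, Pow(Add(j, Mul(2, C)), -1))) (Function('U')(j, C) = Add(-23, Mul(-1, Mul(Add(j, j), Pow(Add(C, Add(j, C)), -1)))) = Add(-23, Mul(-1, Mul(Mul(2, j), Pow(Add(C, Add(C, j)), -1)))) = Add(-23, Mul(-1, Mul(Mul(2, j), Pow(Add(j, Mul(2, C)), -1)))) = Add(-23, Mul(-1, Mul(2, j, Pow(Add(j, Mul(2, C)), -1)))) = Add(-23, Mul(-2, j, Pow(Add(j, Mul(2, C)), -1))))
Pow(Add(Function('U')(-9, Function('u')(6)), f), Rational(1, 2)) = Pow(Add(Mul(Pow(Add(-9, Mul(2, 6)), -1), Add(Mul(-46, 6), Mul(-25, -9))), -179), Rational(1, 2)) = Pow(Add(Mul(Pow(Add(-9, 12), -1), Add(-276, 225)), -179), Rational(1, 2)) = Pow(Add(Mul(Pow(3, -1), -51), -179), Rational(1, 2)) = Pow(Add(Mul(Rational(1, 3), -51), -179), Rational(1, 2)) = Pow(Add(-17, -179), Rational(1, 2)) = Pow(-196, Rational(1, 2)) = Mul(14, I)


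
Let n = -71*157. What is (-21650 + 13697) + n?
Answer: -19100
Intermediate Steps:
n = -11147
(-21650 + 13697) + n = (-21650 + 13697) - 11147 = -7953 - 11147 = -19100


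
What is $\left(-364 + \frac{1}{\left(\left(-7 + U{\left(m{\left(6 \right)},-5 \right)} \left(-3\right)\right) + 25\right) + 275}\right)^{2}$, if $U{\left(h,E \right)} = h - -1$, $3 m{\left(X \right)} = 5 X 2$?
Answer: $\frac{7008870961}{52900} \approx 1.3249 \cdot 10^{5}$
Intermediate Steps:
$m{\left(X \right)} = \frac{10 X}{3}$ ($m{\left(X \right)} = \frac{5 X 2}{3} = \frac{10 X}{3}$)
$U{\left(h,E \right)} = 1 + h$ ($U{\left(h,E \right)} = h + 1 = 1 + h$)
$\left(-364 + \frac{1}{\left(\left(-7 + U{\left(m{\left(6 \right)},-5 \right)} \left(-3\right)\right) + 25\right) + 275}\right)^{2} = \left(-364 + \frac{1}{\left(\left(-7 + \left(1 + \frac{10}{3} \cdot 6\right) \left(-3\right)\right) + 25\right) + 275}\right)^{2} = \left(-364 + \frac{1}{\left(\left(-7 + \left(1 + 20\right) \left(-3\right)\right) + 25\right) + 275}\right)^{2} = \left(-364 + \frac{1}{\left(\left(-7 + 21 \left(-3\right)\right) + 25\right) + 275}\right)^{2} = \left(-364 + \frac{1}{\left(\left(-7 - 63\right) + 25\right) + 275}\right)^{2} = \left(-364 + \frac{1}{\left(-70 + 25\right) + 275}\right)^{2} = \left(-364 + \frac{1}{-45 + 275}\right)^{2} = \left(-364 + \frac{1}{230}\right)^{2} = \left(- \frac{83719}{230}\right)^{2} = \frac{7008870961}{52900}$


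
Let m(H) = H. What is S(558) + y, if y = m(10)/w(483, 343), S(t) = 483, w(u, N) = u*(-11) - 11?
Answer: 1285741/2662 ≈ 483.00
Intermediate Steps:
w(u, N) = -11 - 11*u (w(u, N) = -11*u - 11 = -11 - 11*u)
y = -5/2662 (y = 10/(-11 - 11*483) = 10/(-11 - 5313) = 10/(-5324) = 10*(-1/5324) = -5/2662 ≈ -0.0018783)
S(558) + y = 483 - 5/2662 = 1285741/2662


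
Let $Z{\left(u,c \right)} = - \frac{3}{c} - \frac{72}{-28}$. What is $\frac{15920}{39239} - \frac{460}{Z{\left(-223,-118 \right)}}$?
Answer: $- \frac{2975020408}{16833531} \approx -176.73$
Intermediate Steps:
$Z{\left(u,c \right)} = \frac{18}{7} - \frac{3}{c}$ ($Z{\left(u,c \right)} = - \frac{3}{c} - - \frac{18}{7} = - \frac{3}{c} + \frac{18}{7} = \frac{18}{7} - \frac{3}{c}$)
$\frac{15920}{39239} - \frac{460}{Z{\left(-223,-118 \right)}} = \frac{15920}{39239} - \frac{460}{\frac{18}{7} - \frac{3}{-118}} = 15920 \cdot \frac{1}{39239} - \frac{460}{\frac{18}{7} - - \frac{3}{118}} = \frac{15920}{39239} - \frac{460}{\frac{18}{7} + \frac{3}{118}} = \frac{15920}{39239} - \frac{460}{\frac{2145}{826}} = \frac{15920}{39239} - \frac{75992}{429} = - \frac{2975020408}{16833531}$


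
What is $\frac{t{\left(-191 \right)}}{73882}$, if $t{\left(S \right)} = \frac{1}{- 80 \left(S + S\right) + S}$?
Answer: $\frac{1}{2243722458} \approx 4.4569 \cdot 10^{-10}$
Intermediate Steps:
$t{\left(S \right)} = - \frac{1}{159 S}$ ($t{\left(S \right)} = \frac{1}{- 80 \cdot 2 S + S} = \frac{1}{- 160 S + S} = \frac{1}{\left(-159\right) S} = - \frac{1}{159 S}$)
$\frac{t{\left(-191 \right)}}{73882} = \frac{\left(- \frac{1}{159}\right) \frac{1}{-191}}{73882} = \left(- \frac{1}{159}\right) \left(- \frac{1}{191}\right) \frac{1}{73882} = \frac{1}{30369} \cdot \frac{1}{73882} = \frac{1}{2243722458}$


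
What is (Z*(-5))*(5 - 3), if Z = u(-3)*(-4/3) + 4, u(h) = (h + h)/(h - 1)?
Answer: -20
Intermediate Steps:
u(h) = 2*h/(-1 + h) (u(h) = (2*h)/(-1 + h) = 2*h/(-1 + h))
Z = 2 (Z = (2*(-3)/(-1 - 3))*(-4/3) + 4 = (2*(-3)/(-4))*(-4*⅓) + 4 = (2*(-3)*(-¼))*(-4/3) + 4 = (3/2)*(-4/3) + 4 = -2 + 4 = 2)
(Z*(-5))*(5 - 3) = (2*(-5))*(5 - 3) = -10*2 = -20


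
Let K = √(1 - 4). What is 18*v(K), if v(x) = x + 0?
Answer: 18*I*√3 ≈ 31.177*I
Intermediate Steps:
K = I*√3 (K = √(-3) = I*√3 ≈ 1.732*I)
v(x) = x
18*v(K) = 18*(I*√3) = 18*I*√3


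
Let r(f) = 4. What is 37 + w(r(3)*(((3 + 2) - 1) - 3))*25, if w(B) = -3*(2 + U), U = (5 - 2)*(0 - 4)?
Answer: 787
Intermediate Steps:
U = -12 (U = 3*(-4) = -12)
w(B) = 30 (w(B) = -3*(2 - 12) = -3*(-10) = 30)
37 + w(r(3)*(((3 + 2) - 1) - 3))*25 = 37 + 30*25 = 37 + 750 = 787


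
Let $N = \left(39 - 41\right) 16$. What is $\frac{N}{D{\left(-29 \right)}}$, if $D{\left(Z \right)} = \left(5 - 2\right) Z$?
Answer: $\frac{32}{87} \approx 0.36782$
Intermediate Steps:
$D{\left(Z \right)} = 3 Z$
$N = -32$ ($N = \left(-2\right) 16 = -32$)
$\frac{N}{D{\left(-29 \right)}} = - \frac{32}{3 \left(-29\right)} = - \frac{32}{-87} = \left(-32\right) \left(- \frac{1}{87}\right) = \frac{32}{87}$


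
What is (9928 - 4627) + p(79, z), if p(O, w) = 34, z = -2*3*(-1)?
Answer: 5335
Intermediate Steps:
z = 6 (z = -6*(-1) = 6)
(9928 - 4627) + p(79, z) = (9928 - 4627) + 34 = 5301 + 34 = 5335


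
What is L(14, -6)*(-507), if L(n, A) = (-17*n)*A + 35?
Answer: -741741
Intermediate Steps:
L(n, A) = 35 - 17*A*n (L(n, A) = -17*A*n + 35 = 35 - 17*A*n)
L(14, -6)*(-507) = (35 - 17*(-6)*14)*(-507) = (35 + 1428)*(-507) = 1463*(-507) = -741741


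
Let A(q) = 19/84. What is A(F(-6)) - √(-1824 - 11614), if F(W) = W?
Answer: 19/84 - I*√13438 ≈ 0.22619 - 115.92*I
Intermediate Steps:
A(q) = 19/84 (A(q) = 19*(1/84) = 19/84)
A(F(-6)) - √(-1824 - 11614) = 19/84 - √(-1824 - 11614) = 19/84 - √(-13438) = 19/84 - I*√13438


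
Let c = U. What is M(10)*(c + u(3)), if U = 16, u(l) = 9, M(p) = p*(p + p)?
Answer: 5000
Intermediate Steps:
M(p) = 2*p² (M(p) = p*(2*p) = 2*p²)
c = 16
M(10)*(c + u(3)) = (2*10²)*(16 + 9) = (2*100)*25 = 200*25 = 5000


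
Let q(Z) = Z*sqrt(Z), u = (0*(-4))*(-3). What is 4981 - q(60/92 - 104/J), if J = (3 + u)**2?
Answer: 4981 + 2257*I*sqrt(51911)/14283 ≈ 4981.0 + 36.003*I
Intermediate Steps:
u = 0 (u = 0*(-3) = 0)
J = 9 (J = (3 + 0)**2 = 3**2 = 9)
q(Z) = Z**(3/2)
4981 - q(60/92 - 104/J) = 4981 - (60/92 - 104/9)**(3/2) = 4981 - (60*(1/92) - 104*1/9)**(3/2) = 4981 - (15/23 - 104/9)**(3/2) = 4981 - (-2257/207)**(3/2) = 4981 - (-2257)*I*sqrt(51911)/14283 = 4981 + 2257*I*sqrt(51911)/14283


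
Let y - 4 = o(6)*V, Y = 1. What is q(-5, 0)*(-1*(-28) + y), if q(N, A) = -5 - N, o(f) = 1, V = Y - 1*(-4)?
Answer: 0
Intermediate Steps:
V = 5 (V = 1 - 1*(-4) = 1 + 4 = 5)
y = 9 (y = 4 + 1*5 = 4 + 5 = 9)
q(-5, 0)*(-1*(-28) + y) = (-5 - 1*(-5))*(-1*(-28) + 9) = (-5 + 5)*(28 + 9) = 0*37 = 0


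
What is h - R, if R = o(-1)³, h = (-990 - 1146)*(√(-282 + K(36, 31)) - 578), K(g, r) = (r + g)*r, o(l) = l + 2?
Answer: 1234607 - 2136*√1795 ≈ 1.1441e+6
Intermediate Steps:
o(l) = 2 + l
K(g, r) = r*(g + r) (K(g, r) = (g + r)*r = r*(g + r))
h = 1234608 - 2136*√1795 (h = (-990 - 1146)*(√(-282 + 31*(36 + 31)) - 578) = -2136*(√(-282 + 31*67) - 578) = -2136*(√(-282 + 2077) - 578) = -2136*(√1795 - 578) = -2136*(-578 + √1795) = 1234608 - 2136*√1795 ≈ 1.1441e+6)
R = 1 (R = (2 - 1)³ = 1³ = 1)
h - R = (1234608 - 2136*√1795) - 1*1 = (1234608 - 2136*√1795) - 1 = 1234607 - 2136*√1795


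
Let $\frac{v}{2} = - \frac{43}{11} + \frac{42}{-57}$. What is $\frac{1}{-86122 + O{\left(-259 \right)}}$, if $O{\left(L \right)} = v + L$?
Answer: $- \frac{209}{18055571} \approx -1.1575 \cdot 10^{-5}$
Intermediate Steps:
$v = - \frac{1942}{209}$ ($v = 2 \left(- \frac{43}{11} + \frac{42}{-57}\right) = 2 \left(\left(-43\right) \frac{1}{11} + 42 \left(- \frac{1}{57}\right)\right) = 2 \left(- \frac{43}{11} - \frac{14}{19}\right) = 2 \left(- \frac{971}{209}\right) = - \frac{1942}{209} \approx -9.2919$)
$O{\left(L \right)} = - \frac{1942}{209} + L$
$\frac{1}{-86122 + O{\left(-259 \right)}} = \frac{1}{-86122 - \frac{56073}{209}} = \frac{1}{- \frac{18055571}{209}} = - \frac{209}{18055571}$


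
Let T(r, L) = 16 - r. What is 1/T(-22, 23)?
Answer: 1/38 ≈ 0.026316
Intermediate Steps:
1/T(-22, 23) = 1/(16 - 1*(-22)) = 1/(16 + 22) = 1/38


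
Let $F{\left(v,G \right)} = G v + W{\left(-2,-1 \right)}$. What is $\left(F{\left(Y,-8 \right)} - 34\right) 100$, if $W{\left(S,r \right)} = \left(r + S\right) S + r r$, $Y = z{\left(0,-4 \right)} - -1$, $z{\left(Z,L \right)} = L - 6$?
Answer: $4500$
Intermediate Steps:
$z{\left(Z,L \right)} = -6 + L$ ($z{\left(Z,L \right)} = L - 6 = -6 + L$)
$Y = -9$ ($Y = \left(-6 - 4\right) - -1 = -10 + 1 = -9$)
$W{\left(S,r \right)} = r^{2} + S \left(S + r\right)$ ($W{\left(S,r \right)} = \left(S + r\right) S + r^{2} = S \left(S + r\right) + r^{2} = r^{2} + S \left(S + r\right)$)
$F{\left(v,G \right)} = 7 + G v$ ($F{\left(v,G \right)} = G v + \left(\left(-2\right)^{2} + \left(-1\right)^{2} - -2\right) = G v + \left(4 + 1 + 2\right) = G v + 7 = 7 + G v$)
$\left(F{\left(Y,-8 \right)} - 34\right) 100 = \left(\left(7 - -72\right) - 34\right) 100 = \left(\left(7 + 72\right) - 34\right) 100 = \left(79 - 34\right) 100 = 45 \cdot 100 = 4500$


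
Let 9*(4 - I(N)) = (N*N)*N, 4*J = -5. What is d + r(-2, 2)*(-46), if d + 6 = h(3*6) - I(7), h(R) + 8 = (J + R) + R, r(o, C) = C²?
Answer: -4649/36 ≈ -129.14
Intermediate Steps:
J = -5/4 (J = (¼)*(-5) = -5/4 ≈ -1.2500)
h(R) = -37/4 + 2*R (h(R) = -8 + ((-5/4 + R) + R) = -8 + (-5/4 + 2*R) = -37/4 + 2*R)
I(N) = 4 - N³/9 (I(N) = 4 - N*N*N/9 = 4 - N²*N/9 = 4 - N³/9)
d = 1975/36 (d = -6 + ((-37/4 + 2*(3*6)) - (4 - ⅑*7³)) = -6 + ((-37/4 + 2*18) - (4 - ⅑*343)) = -6 + ((-37/4 + 36) - (4 - 343/9)) = -6 + (107/4 - 1*(-307/9)) = -6 + (107/4 + 307/9) = -6 + 2191/36 = 1975/36 ≈ 54.861)
d + r(-2, 2)*(-46) = 1975/36 + 2²*(-46) = 1975/36 + 4*(-46) = 1975/36 - 184 = -4649/36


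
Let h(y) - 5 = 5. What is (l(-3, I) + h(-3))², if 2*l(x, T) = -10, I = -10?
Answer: 25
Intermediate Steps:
l(x, T) = -5 (l(x, T) = (½)*(-10) = -5)
h(y) = 10 (h(y) = 5 + 5 = 10)
(l(-3, I) + h(-3))² = (-5 + 10)² = 5² = 25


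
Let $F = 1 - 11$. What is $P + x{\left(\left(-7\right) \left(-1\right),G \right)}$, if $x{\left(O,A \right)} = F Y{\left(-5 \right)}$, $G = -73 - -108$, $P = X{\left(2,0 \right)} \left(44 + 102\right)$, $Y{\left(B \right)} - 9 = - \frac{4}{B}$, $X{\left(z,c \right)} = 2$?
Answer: $194$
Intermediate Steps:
$Y{\left(B \right)} = 9 - \frac{4}{B}$
$F = -10$
$P = 292$ ($P = 2 \left(44 + 102\right) = 2 \cdot 146 = 292$)
$G = 35$ ($G = -73 + 108 = 35$)
$x{\left(O,A \right)} = -98$ ($x{\left(O,A \right)} = - 10 \left(9 - \frac{4}{-5}\right) = - 10 \left(9 - - \frac{4}{5}\right) = - 10 \left(9 + \frac{4}{5}\right) = \left(-10\right) \frac{49}{5} = -98$)
$P + x{\left(\left(-7\right) \left(-1\right),G \right)} = 292 - 98 = 194$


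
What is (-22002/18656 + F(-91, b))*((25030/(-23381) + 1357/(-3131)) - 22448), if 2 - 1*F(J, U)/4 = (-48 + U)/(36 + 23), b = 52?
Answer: -5923781248139321175/40289019530672 ≈ -1.4703e+5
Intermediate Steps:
F(J, U) = 664/59 - 4*U/59 (F(J, U) = 8 - 4*(-48 + U)/(36 + 23) = 8 - 4*(-48 + U)/59 = 8 - 4*(-48/59 + U/59) = 8 + (192/59 - 4*U/59) = 664/59 - 4*U/59)
(-22002/18656 + F(-91, b))*((25030/(-23381) + 1357/(-3131)) - 22448) = (-22002/18656 + (664/59 - 4/59*52))*((25030/(-23381) + 1357/(-3131)) - 22448) = (-22002*1/18656 + (664/59 - 208/59))*((25030*(-1/23381) + 1357*(-1/3131)) - 22448) = (-11001/9328 + 456/59)*((-25030/23381 - 1357/3131) - 22448) = 3604509*(-110096947/73205911 - 22448)/550352 = (3604509/550352)*(-1643436387075/73205911) = -5923781248139321175/40289019530672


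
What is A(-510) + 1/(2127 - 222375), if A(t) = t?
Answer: -112326481/220248 ≈ -510.00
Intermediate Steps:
A(-510) + 1/(2127 - 222375) = -510 + 1/(2127 - 222375) = -510 + 1/(-220248) = -510 - 1/220248 = -112326481/220248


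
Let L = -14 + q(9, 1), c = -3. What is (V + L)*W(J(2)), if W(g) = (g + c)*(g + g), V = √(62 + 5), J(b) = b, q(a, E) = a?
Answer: 20 - 4*√67 ≈ -12.741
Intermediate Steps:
L = -5 (L = -14 + 9 = -5)
V = √67 ≈ 8.1853
W(g) = 2*g*(-3 + g) (W(g) = (g - 3)*(g + g) = (-3 + g)*(2*g) = 2*g*(-3 + g))
(V + L)*W(J(2)) = (√67 - 5)*(2*2*(-3 + 2)) = (-5 + √67)*(2*2*(-1)) = (-5 + √67)*(-4) = 20 - 4*√67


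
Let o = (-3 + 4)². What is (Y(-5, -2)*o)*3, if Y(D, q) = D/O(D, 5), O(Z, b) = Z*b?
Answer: ⅗ ≈ 0.60000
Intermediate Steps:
o = 1 (o = 1² = 1)
Y(D, q) = ⅕ (Y(D, q) = D/((D*5)) = D/((5*D)) = D*(1/(5*D)) = ⅕)
(Y(-5, -2)*o)*3 = ((⅕)*1)*3 = (⅕)*3 = ⅗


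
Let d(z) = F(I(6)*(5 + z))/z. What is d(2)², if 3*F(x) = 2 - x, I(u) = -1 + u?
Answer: 121/4 ≈ 30.250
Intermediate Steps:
F(x) = ⅔ - x/3 (F(x) = (2 - x)/3 = ⅔ - x/3)
d(z) = (-23/3 - 5*z/3)/z (d(z) = (⅔ - (-1 + 6)*(5 + z)/3)/z = (⅔ - 5*(5 + z)/3)/z = (⅔ - (25 + 5*z)/3)/z = (⅔ + (-25/3 - 5*z/3))/z = (-23/3 - 5*z/3)/z)
d(2)² = ((⅓)*(-23 - 5*2)/2)² = ((⅓)*(½)*(-23 - 10))² = ((⅓)*(½)*(-33))² = (-11/2)² = 121/4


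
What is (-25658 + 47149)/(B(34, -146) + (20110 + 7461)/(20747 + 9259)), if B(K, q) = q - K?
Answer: -644858946/5373509 ≈ -120.01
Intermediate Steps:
(-25658 + 47149)/(B(34, -146) + (20110 + 7461)/(20747 + 9259)) = (-25658 + 47149)/((-146 - 1*34) + (20110 + 7461)/(20747 + 9259)) = 21491/((-146 - 34) + 27571/30006) = 21491/(-180 + 27571*(1/30006)) = 21491/(-180 + 27571/30006) = 21491/(-5373509/30006) = 21491*(-30006/5373509) = -644858946/5373509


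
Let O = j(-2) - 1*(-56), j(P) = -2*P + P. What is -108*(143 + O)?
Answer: -21708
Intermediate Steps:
j(P) = -P
O = 58 (O = -1*(-2) - 1*(-56) = 2 + 56 = 58)
-108*(143 + O) = -108*(143 + 58) = -108*201 = -21708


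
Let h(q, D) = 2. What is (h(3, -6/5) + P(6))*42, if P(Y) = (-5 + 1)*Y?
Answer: -924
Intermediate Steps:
P(Y) = -4*Y
(h(3, -6/5) + P(6))*42 = (2 - 4*6)*42 = (2 - 24)*42 = -22*42 = -924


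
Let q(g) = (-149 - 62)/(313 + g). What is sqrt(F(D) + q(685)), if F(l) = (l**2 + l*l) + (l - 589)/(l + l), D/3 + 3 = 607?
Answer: sqrt(5368634879271539502)/904188 ≈ 2562.6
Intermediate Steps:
D = 1812 (D = -9 + 3*607 = -9 + 1821 = 1812)
q(g) = -211/(313 + g)
F(l) = 2*l**2 + (-589 + l)/(2*l) (F(l) = (l**2 + l**2) + (-589 + l)/((2*l)) = 2*l**2 + (-589 + l)*(1/(2*l)) = 2*l**2 + (-589 + l)/(2*l))
sqrt(F(D) + q(685)) = sqrt((1/2)*(-589 + 1812 + 4*1812**3)/1812 - 211/(313 + 685)) = sqrt((1/2)*(1/1812)*(-589 + 1812 + 4*5949419328) - 211/998) = sqrt((1/2)*(1/1812)*(-589 + 1812 + 23797677312) - 211*1/998) = sqrt((1/2)*(1/1812)*23797678535 - 211/998) = sqrt(23797678535/3624 - 211/998) = sqrt(11875041206633/1808376) = sqrt(5368634879271539502)/904188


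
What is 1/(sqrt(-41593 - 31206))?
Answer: -I*sqrt(72799)/72799 ≈ -0.0037063*I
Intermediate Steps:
1/(sqrt(-41593 - 31206)) = 1/(sqrt(-72799)) = 1/(I*sqrt(72799)) = -I*sqrt(72799)/72799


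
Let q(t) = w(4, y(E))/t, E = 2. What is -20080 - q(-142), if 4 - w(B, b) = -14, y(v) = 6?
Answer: -1425671/71 ≈ -20080.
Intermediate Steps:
w(B, b) = 18 (w(B, b) = 4 - 1*(-14) = 4 + 14 = 18)
q(t) = 18/t
-20080 - q(-142) = -20080 - 18/(-142) = -20080 - 18*(-1)/142 = -20080 - 1*(-9/71) = -20080 + 9/71 = -1425671/71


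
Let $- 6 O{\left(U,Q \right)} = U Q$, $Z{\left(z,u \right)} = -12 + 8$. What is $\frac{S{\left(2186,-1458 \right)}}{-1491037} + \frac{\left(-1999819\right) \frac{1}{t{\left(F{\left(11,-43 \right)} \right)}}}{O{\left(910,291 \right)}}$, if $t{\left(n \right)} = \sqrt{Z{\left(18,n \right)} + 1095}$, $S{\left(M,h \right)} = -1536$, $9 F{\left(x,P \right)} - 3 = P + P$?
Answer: $\frac{1536}{1491037} + \frac{1999819 \sqrt{1091}}{48151285} \approx 1.3728$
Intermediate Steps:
$Z{\left(z,u \right)} = -4$
$F{\left(x,P \right)} = \frac{1}{3} + \frac{2 P}{9}$ ($F{\left(x,P \right)} = \frac{1}{3} + \frac{P + P}{9} = \frac{1}{3} + \frac{2 P}{9}$)
$t{\left(n \right)} = \sqrt{1091}$ ($t{\left(n \right)} = \sqrt{-4 + 1095} = \sqrt{1091}$)
$O{\left(U,Q \right)} = - \frac{Q U}{6}$ ($O{\left(U,Q \right)} = - \frac{U Q}{6} = - \frac{Q U}{6}$)
$\frac{S{\left(2186,-1458 \right)}}{-1491037} + \frac{\left(-1999819\right) \frac{1}{t{\left(F{\left(11,-43 \right)} \right)}}}{O{\left(910,291 \right)}} = - \frac{1536}{-1491037} + \frac{\left(-1999819\right) \frac{1}{\sqrt{1091}}}{\left(- \frac{1}{6}\right) 291 \cdot 910} = \left(-1536\right) \left(- \frac{1}{1491037}\right) + \frac{\left(-1999819\right) \frac{\sqrt{1091}}{1091}}{-44135} = \frac{1536}{1491037} + - \frac{1999819 \sqrt{1091}}{1091} \left(- \frac{1}{44135}\right) = \frac{1536}{1491037} + \frac{1999819 \sqrt{1091}}{48151285}$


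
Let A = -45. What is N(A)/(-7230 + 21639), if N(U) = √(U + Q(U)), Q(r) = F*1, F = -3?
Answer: 4*I*√3/14409 ≈ 0.00048082*I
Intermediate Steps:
Q(r) = -3 (Q(r) = -3*1 = -3)
N(U) = √(-3 + U) (N(U) = √(U - 3) = √(-3 + U))
N(A)/(-7230 + 21639) = √(-3 - 45)/(-7230 + 21639) = √(-48)/14409 = (4*I*√3)*(1/14409) = 4*I*√3/14409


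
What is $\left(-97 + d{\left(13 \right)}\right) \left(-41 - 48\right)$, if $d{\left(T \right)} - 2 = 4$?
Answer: $8099$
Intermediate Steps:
$d{\left(T \right)} = 6$ ($d{\left(T \right)} = 2 + 4 = 6$)
$\left(-97 + d{\left(13 \right)}\right) \left(-41 - 48\right) = \left(-97 + 6\right) \left(-41 - 48\right) = - 91 \left(-41 - 48\right) = \left(-91\right) \left(-89\right) = 8099$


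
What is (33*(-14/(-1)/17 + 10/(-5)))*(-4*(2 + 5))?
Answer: 18480/17 ≈ 1087.1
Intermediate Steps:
(33*(-14/(-1)/17 + 10/(-5)))*(-4*(2 + 5)) = (33*(-14*(-1)*(1/17) + 10*(-⅕)))*(-4*7) = (33*(14*(1/17) - 2))*(-28) = (33*(14/17 - 2))*(-28) = (33*(-20/17))*(-28) = -660/17*(-28) = 18480/17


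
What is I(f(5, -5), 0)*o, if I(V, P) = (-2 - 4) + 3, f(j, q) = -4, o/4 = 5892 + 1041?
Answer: -83196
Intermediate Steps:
o = 27732 (o = 4*(5892 + 1041) = 4*6933 = 27732)
I(V, P) = -3 (I(V, P) = -6 + 3 = -3)
I(f(5, -5), 0)*o = -3*27732 = -83196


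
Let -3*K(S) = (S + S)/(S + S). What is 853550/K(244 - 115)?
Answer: -2560650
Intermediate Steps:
K(S) = -⅓ (K(S) = -(S + S)/(3*(S + S)) = -2*S/(3*(2*S)) = -2*S*1/(2*S)/3 = -⅓*1 = -⅓)
853550/K(244 - 115) = 853550/(-⅓) = 853550*(-3) = -2560650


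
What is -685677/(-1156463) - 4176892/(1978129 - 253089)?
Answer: -911900200229/498736233380 ≈ -1.8284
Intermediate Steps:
-685677/(-1156463) - 4176892/(1978129 - 253089) = -685677*(-1/1156463) - 4176892/1725040 = 685677/1156463 - 4176892*1/1725040 = 685677/1156463 - 1044223/431260 = -911900200229/498736233380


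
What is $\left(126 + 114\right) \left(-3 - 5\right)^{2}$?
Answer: $15360$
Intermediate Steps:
$\left(126 + 114\right) \left(-3 - 5\right)^{2} = 240 \left(-8\right)^{2} = 240 \cdot 64 = 15360$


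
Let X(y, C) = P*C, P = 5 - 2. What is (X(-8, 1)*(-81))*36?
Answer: -8748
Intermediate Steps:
P = 3
X(y, C) = 3*C
(X(-8, 1)*(-81))*36 = ((3*1)*(-81))*36 = (3*(-81))*36 = -243*36 = -8748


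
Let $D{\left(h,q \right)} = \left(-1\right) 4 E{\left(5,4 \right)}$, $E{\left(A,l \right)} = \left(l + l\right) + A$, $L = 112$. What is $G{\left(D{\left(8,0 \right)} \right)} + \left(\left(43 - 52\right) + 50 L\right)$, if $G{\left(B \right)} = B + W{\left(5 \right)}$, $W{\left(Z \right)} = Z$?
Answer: $5544$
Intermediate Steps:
$E{\left(A,l \right)} = A + 2 l$ ($E{\left(A,l \right)} = 2 l + A = A + 2 l$)
$D{\left(h,q \right)} = -52$ ($D{\left(h,q \right)} = \left(-1\right) 4 \left(5 + 2 \cdot 4\right) = - 4 \left(5 + 8\right) = \left(-4\right) 13 = -52$)
$G{\left(B \right)} = 5 + B$ ($G{\left(B \right)} = B + 5 = 5 + B$)
$G{\left(D{\left(8,0 \right)} \right)} + \left(\left(43 - 52\right) + 50 L\right) = \left(5 - 52\right) + \left(\left(43 - 52\right) + 50 \cdot 112\right) = -47 + \left(-9 + 5600\right) = -47 + 5591 = 5544$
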